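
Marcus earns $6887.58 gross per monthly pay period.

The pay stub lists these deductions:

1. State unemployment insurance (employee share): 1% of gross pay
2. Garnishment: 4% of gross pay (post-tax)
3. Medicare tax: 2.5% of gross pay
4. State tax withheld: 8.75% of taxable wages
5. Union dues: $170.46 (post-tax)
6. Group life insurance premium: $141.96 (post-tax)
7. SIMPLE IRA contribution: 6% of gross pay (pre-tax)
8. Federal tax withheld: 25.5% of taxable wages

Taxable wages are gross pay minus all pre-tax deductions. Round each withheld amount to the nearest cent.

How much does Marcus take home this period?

SIMPLE IRA contribution: $6887.58 × 0.06 = $413.25
Taxable wages = $6887.58 − $413.25 = $6474.33
State tax withheld: $6474.33 × 0.0875 = $566.50
Federal tax withheld: $6474.33 × 0.255 = $1650.95
Medicare tax: $6887.58 × 0.025 = $172.19
State unemployment insurance (employee share): $6887.58 × 0.01 = $68.88
Group life insurance premium: $141.96
Garnishment: $6887.58 × 0.04 = $275.50
Union dues: $170.46
Total deductions = $413.25 + $566.50 + $1650.95 + $172.19 + $68.88 + $141.96 + $275.50 + $170.46 = $3459.69
Net pay = $6887.58 − $3459.69 = $3427.89

$3427.89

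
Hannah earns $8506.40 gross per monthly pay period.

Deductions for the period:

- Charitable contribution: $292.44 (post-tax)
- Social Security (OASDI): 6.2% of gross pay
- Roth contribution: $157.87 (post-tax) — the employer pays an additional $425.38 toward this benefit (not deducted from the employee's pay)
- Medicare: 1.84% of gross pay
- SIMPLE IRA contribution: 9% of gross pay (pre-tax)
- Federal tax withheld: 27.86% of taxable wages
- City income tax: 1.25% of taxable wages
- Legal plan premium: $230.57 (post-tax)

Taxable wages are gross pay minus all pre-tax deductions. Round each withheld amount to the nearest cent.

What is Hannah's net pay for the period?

SIMPLE IRA contribution: $8506.40 × 0.09 = $765.58
Taxable wages = $8506.40 − $765.58 = $7740.82
Federal tax withheld: $7740.82 × 0.2786 = $2156.59
City income tax: $7740.82 × 0.0125 = $96.76
Medicare: $8506.40 × 0.0184 = $156.52
Social Security (OASDI): $8506.40 × 0.062 = $527.40
Charitable contribution: $292.44
Roth contribution: $157.87
Legal plan premium: $230.57
(Employer's $425.38 toward Roth contribution is not withheld from the employee.)
Total deductions = $765.58 + $2156.59 + $96.76 + $156.52 + $527.40 + $292.44 + $157.87 + $230.57 = $4383.73
Net pay = $8506.40 − $4383.73 = $4122.67

$4122.67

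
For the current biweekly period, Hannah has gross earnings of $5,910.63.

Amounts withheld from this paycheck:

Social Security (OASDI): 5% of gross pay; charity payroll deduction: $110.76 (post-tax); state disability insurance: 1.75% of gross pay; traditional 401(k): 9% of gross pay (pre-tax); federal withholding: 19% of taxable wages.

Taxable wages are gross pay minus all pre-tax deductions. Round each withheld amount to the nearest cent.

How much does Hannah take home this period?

$3,846.99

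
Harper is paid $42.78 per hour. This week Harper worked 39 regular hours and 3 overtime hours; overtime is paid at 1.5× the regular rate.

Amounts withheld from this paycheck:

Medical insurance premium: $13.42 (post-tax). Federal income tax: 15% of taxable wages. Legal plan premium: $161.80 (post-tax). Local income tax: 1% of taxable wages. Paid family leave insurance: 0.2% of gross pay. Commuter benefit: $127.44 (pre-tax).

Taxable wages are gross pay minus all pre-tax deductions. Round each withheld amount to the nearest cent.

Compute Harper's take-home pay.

$1277.20

Regular pay: 39 × $42.78 = $1668.42
Overtime pay: 3 × $42.78 × 1.5 = $192.51
Gross pay = $1668.42 + $192.51 = $1860.93
Commuter benefit: $127.44
Taxable wages = $1860.93 − $127.44 = $1733.49
Federal income tax: $1733.49 × 0.15 = $260.02
Local income tax: $1733.49 × 0.01 = $17.33
Paid family leave insurance: $1860.93 × 0.002 = $3.72
Medical insurance premium: $13.42
Legal plan premium: $161.80
Total deductions = $127.44 + $260.02 + $17.33 + $3.72 + $13.42 + $161.80 = $583.73
Net pay = $1860.93 − $583.73 = $1277.20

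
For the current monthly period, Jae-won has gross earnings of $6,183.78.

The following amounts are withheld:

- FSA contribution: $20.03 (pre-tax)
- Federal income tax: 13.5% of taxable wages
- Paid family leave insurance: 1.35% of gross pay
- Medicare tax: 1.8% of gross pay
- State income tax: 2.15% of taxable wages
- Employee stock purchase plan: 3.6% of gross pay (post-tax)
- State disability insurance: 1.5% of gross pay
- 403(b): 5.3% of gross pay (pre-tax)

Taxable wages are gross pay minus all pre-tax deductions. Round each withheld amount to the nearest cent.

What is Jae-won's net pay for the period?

$4,412.51

403(b): $6,183.78 × 0.053 = $327.74
FSA contribution: $20.03
Pre-tax total = $327.74 + $20.03 = $347.77
Taxable wages = $6,183.78 − $347.77 = $5,836.01
State income tax: $5,836.01 × 0.0215 = $125.47
Federal income tax: $5,836.01 × 0.135 = $787.86
State disability insurance: $6,183.78 × 0.015 = $92.76
Paid family leave insurance: $6,183.78 × 0.0135 = $83.48
Medicare tax: $6,183.78 × 0.018 = $111.31
Employee stock purchase plan: $6,183.78 × 0.036 = $222.62
Total deductions = $327.74 + $20.03 + $125.47 + $787.86 + $92.76 + $83.48 + $111.31 + $222.62 = $1,771.27
Net pay = $6,183.78 − $1,771.27 = $4,412.51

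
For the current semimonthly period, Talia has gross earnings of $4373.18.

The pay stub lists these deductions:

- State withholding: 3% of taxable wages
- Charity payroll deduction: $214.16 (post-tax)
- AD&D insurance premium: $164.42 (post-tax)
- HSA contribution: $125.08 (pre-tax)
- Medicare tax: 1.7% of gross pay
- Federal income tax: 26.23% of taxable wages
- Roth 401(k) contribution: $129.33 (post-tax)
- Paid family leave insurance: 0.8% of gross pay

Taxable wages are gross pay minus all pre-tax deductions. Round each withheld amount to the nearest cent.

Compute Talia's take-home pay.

HSA contribution: $125.08
Taxable wages = $4373.18 − $125.08 = $4248.10
State withholding: $4248.10 × 0.03 = $127.44
Federal income tax: $4248.10 × 0.2623 = $1114.28
Paid family leave insurance: $4373.18 × 0.008 = $34.99
Medicare tax: $4373.18 × 0.017 = $74.34
Charity payroll deduction: $214.16
Roth 401(k) contribution: $129.33
AD&D insurance premium: $164.42
Total deductions = $125.08 + $127.44 + $1114.28 + $34.99 + $74.34 + $214.16 + $129.33 + $164.42 = $1984.04
Net pay = $4373.18 − $1984.04 = $2389.14

$2389.14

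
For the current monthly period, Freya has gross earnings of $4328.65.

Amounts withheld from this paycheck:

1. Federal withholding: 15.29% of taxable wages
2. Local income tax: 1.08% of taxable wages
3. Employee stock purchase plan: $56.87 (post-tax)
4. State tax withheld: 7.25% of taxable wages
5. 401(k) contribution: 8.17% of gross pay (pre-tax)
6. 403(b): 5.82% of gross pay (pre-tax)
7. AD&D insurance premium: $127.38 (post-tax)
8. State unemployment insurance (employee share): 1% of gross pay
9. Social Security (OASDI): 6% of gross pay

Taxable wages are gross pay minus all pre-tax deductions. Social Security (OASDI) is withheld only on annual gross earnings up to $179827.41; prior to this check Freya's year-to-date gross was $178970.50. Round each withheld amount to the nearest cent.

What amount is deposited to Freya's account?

$2564.73

401(k) contribution: $4328.65 × 0.0817 = $353.65
403(b): $4328.65 × 0.0582 = $251.93
Pre-tax total = $353.65 + $251.93 = $605.58
Taxable wages = $4328.65 − $605.58 = $3723.07
Local income tax: $3723.07 × 0.0108 = $40.21
State tax withheld: $3723.07 × 0.0725 = $269.92
Federal withholding: $3723.07 × 0.1529 = $569.26
Social Security (OASDI): only $179827.41 − $178970.50 = $856.91 of this check is subject → $856.91 × 0.06 = $51.41
State unemployment insurance (employee share): $4328.65 × 0.01 = $43.29
Employee stock purchase plan: $56.87
AD&D insurance premium: $127.38
Total deductions = $353.65 + $251.93 + $40.21 + $269.92 + $569.26 + $51.41 + $43.29 + $56.87 + $127.38 = $1763.92
Net pay = $4328.65 − $1763.92 = $2564.73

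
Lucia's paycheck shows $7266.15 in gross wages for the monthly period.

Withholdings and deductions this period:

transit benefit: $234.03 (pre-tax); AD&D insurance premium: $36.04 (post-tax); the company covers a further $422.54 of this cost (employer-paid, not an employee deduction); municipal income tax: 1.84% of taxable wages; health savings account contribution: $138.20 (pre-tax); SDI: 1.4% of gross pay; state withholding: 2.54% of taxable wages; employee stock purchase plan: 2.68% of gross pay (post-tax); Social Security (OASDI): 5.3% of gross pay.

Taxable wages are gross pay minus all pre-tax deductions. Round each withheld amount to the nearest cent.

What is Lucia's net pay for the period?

$5874.35

Health savings account contribution: $138.20
Transit benefit: $234.03
Pre-tax total = $138.20 + $234.03 = $372.23
Taxable wages = $7266.15 − $372.23 = $6893.92
State withholding: $6893.92 × 0.0254 = $175.11
Municipal income tax: $6893.92 × 0.0184 = $126.85
Social Security (OASDI): $7266.15 × 0.053 = $385.11
SDI: $7266.15 × 0.014 = $101.73
Employee stock purchase plan: $7266.15 × 0.0268 = $194.73
AD&D insurance premium: $36.04
(Employer's $422.54 toward AD&D insurance premium is not withheld from the employee.)
Total deductions = $138.20 + $234.03 + $175.11 + $126.85 + $385.11 + $101.73 + $194.73 + $36.04 = $1391.80
Net pay = $7266.15 − $1391.80 = $5874.35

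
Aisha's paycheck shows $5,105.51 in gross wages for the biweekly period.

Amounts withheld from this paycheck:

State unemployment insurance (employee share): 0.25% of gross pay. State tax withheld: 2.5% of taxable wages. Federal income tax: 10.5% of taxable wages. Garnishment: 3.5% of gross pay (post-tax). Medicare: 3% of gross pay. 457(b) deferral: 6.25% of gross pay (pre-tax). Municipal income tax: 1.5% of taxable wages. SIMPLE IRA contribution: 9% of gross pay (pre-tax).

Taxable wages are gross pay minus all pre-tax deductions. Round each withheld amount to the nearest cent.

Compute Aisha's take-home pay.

$3,354.90

SIMPLE IRA contribution: $5,105.51 × 0.09 = $459.50
457(b) deferral: $5,105.51 × 0.0625 = $319.09
Pre-tax total = $459.50 + $319.09 = $778.59
Taxable wages = $5,105.51 − $778.59 = $4,326.92
Municipal income tax: $4,326.92 × 0.015 = $64.90
Federal income tax: $4,326.92 × 0.105 = $454.33
State tax withheld: $4,326.92 × 0.025 = $108.17
State unemployment insurance (employee share): $5,105.51 × 0.0025 = $12.76
Medicare: $5,105.51 × 0.03 = $153.17
Garnishment: $5,105.51 × 0.035 = $178.69
Total deductions = $459.50 + $319.09 + $64.90 + $454.33 + $108.17 + $12.76 + $153.17 + $178.69 = $1,750.61
Net pay = $5,105.51 − $1,750.61 = $3,354.90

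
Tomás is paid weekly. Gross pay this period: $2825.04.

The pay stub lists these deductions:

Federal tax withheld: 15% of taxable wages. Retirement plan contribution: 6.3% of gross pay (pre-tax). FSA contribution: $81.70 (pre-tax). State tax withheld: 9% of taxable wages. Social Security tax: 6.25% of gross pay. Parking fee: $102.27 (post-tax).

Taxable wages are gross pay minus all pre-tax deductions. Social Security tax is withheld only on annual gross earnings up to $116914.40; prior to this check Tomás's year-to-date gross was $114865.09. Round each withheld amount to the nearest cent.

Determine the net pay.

Retirement plan contribution: $2825.04 × 0.063 = $177.98
FSA contribution: $81.70
Pre-tax total = $177.98 + $81.70 = $259.68
Taxable wages = $2825.04 − $259.68 = $2565.36
Federal tax withheld: $2565.36 × 0.15 = $384.80
State tax withheld: $2565.36 × 0.09 = $230.88
Social Security tax: only $116914.40 − $114865.09 = $2049.31 of this check is subject → $2049.31 × 0.0625 = $128.08
Parking fee: $102.27
Total deductions = $177.98 + $81.70 + $384.80 + $230.88 + $128.08 + $102.27 = $1105.71
Net pay = $2825.04 − $1105.71 = $1719.33

$1719.33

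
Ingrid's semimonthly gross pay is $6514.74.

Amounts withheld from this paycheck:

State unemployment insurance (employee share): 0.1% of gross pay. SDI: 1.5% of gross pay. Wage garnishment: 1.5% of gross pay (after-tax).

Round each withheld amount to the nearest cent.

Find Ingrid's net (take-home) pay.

$6312.79

SDI: $6514.74 × 0.015 = $97.72
State unemployment insurance (employee share): $6514.74 × 0.001 = $6.51
Wage garnishment: $6514.74 × 0.015 = $97.72
Total deductions = $97.72 + $6.51 + $97.72 = $201.95
Net pay = $6514.74 − $201.95 = $6312.79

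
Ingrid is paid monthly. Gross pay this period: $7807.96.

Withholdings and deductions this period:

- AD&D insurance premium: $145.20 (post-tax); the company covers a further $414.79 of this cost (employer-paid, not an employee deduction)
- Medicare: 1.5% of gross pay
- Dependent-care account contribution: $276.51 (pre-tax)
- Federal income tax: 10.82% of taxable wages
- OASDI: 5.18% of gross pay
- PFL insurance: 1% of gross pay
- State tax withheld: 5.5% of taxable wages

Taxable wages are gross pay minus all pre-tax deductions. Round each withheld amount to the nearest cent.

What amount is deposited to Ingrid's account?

$5557.47

Dependent-care account contribution: $276.51
Taxable wages = $7807.96 − $276.51 = $7531.45
Federal income tax: $7531.45 × 0.1082 = $814.90
State tax withheld: $7531.45 × 0.055 = $414.23
OASDI: $7807.96 × 0.0518 = $404.45
PFL insurance: $7807.96 × 0.01 = $78.08
Medicare: $7807.96 × 0.015 = $117.12
AD&D insurance premium: $145.20
(Employer's $414.79 toward AD&D insurance premium is not withheld from the employee.)
Total deductions = $276.51 + $814.90 + $414.23 + $404.45 + $78.08 + $117.12 + $145.20 = $2250.49
Net pay = $7807.96 − $2250.49 = $5557.47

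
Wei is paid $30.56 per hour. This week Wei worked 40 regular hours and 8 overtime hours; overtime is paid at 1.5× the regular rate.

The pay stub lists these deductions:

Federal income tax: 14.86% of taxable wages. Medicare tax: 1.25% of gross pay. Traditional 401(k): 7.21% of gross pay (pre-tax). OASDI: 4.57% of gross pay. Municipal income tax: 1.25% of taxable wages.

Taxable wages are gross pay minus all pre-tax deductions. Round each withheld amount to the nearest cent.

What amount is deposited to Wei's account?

$1,144.51

Regular pay: 40 × $30.56 = $1,222.40
Overtime pay: 8 × $30.56 × 1.5 = $366.72
Gross pay = $1,222.40 + $366.72 = $1,589.12
Traditional 401(k): $1,589.12 × 0.0721 = $114.58
Taxable wages = $1,589.12 − $114.58 = $1,474.54
Municipal income tax: $1,474.54 × 0.0125 = $18.43
Federal income tax: $1,474.54 × 0.1486 = $219.12
Medicare tax: $1,589.12 × 0.0125 = $19.86
OASDI: $1,589.12 × 0.0457 = $72.62
Total deductions = $114.58 + $18.43 + $219.12 + $19.86 + $72.62 = $444.61
Net pay = $1,589.12 − $444.61 = $1,144.51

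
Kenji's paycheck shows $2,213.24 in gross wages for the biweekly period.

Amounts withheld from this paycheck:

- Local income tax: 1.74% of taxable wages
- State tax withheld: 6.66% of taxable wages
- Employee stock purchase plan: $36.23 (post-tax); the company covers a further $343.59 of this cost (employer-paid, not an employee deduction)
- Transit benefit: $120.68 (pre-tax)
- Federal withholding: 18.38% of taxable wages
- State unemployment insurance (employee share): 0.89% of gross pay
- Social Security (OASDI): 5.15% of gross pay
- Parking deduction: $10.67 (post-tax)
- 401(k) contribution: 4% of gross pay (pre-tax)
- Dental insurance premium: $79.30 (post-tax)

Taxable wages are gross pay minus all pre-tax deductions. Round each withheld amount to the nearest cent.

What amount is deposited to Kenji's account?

$1,207.47

401(k) contribution: $2,213.24 × 0.04 = $88.53
Transit benefit: $120.68
Pre-tax total = $88.53 + $120.68 = $209.21
Taxable wages = $2,213.24 − $209.21 = $2,004.03
State tax withheld: $2,004.03 × 0.0666 = $133.47
Local income tax: $2,004.03 × 0.0174 = $34.87
Federal withholding: $2,004.03 × 0.1838 = $368.34
Social Security (OASDI): $2,213.24 × 0.0515 = $113.98
State unemployment insurance (employee share): $2,213.24 × 0.0089 = $19.70
Parking deduction: $10.67
Employee stock purchase plan: $36.23
Dental insurance premium: $79.30
(Employer's $343.59 toward employee stock purchase plan is not withheld from the employee.)
Total deductions = $88.53 + $120.68 + $133.47 + $34.87 + $368.34 + $113.98 + $19.70 + $10.67 + $36.23 + $79.30 = $1,005.77
Net pay = $2,213.24 − $1,005.77 = $1,207.47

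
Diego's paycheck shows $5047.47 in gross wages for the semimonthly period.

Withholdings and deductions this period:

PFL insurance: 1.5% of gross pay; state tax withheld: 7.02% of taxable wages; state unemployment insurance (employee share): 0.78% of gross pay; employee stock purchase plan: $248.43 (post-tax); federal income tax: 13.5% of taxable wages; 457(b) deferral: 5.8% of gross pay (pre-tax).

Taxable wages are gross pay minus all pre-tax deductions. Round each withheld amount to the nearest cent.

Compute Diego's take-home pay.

$3415.54

457(b) deferral: $5047.47 × 0.058 = $292.75
Taxable wages = $5047.47 − $292.75 = $4754.72
State tax withheld: $4754.72 × 0.0702 = $333.78
Federal income tax: $4754.72 × 0.135 = $641.89
State unemployment insurance (employee share): $5047.47 × 0.0078 = $39.37
PFL insurance: $5047.47 × 0.015 = $75.71
Employee stock purchase plan: $248.43
Total deductions = $292.75 + $333.78 + $641.89 + $39.37 + $75.71 + $248.43 = $1631.93
Net pay = $5047.47 − $1631.93 = $3415.54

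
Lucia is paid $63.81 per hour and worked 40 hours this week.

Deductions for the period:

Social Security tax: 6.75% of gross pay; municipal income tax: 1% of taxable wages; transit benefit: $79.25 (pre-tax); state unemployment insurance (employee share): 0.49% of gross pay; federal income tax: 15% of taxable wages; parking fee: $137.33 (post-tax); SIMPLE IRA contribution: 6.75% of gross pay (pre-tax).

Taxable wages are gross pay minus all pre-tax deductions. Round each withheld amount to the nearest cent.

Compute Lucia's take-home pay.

$1610.59

Gross pay: 40 × $63.81 = $2552.40
SIMPLE IRA contribution: $2552.40 × 0.0675 = $172.29
Transit benefit: $79.25
Pre-tax total = $172.29 + $79.25 = $251.54
Taxable wages = $2552.40 − $251.54 = $2300.86
Federal income tax: $2300.86 × 0.15 = $345.13
Municipal income tax: $2300.86 × 0.01 = $23.01
State unemployment insurance (employee share): $2552.40 × 0.0049 = $12.51
Social Security tax: $2552.40 × 0.0675 = $172.29
Parking fee: $137.33
Total deductions = $172.29 + $79.25 + $345.13 + $23.01 + $12.51 + $172.29 + $137.33 = $941.81
Net pay = $2552.40 − $941.81 = $1610.59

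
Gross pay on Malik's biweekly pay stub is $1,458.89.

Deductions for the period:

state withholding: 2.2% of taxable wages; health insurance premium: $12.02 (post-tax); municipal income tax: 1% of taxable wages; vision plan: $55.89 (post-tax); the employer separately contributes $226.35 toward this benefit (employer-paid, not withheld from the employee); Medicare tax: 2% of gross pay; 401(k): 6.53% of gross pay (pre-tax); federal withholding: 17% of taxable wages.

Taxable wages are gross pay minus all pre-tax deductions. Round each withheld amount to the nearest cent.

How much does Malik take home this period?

401(k): $1,458.89 × 0.0653 = $95.27
Taxable wages = $1,458.89 − $95.27 = $1,363.62
State withholding: $1,363.62 × 0.022 = $30.00
Municipal income tax: $1,363.62 × 0.01 = $13.64
Federal withholding: $1,363.62 × 0.17 = $231.82
Medicare tax: $1,458.89 × 0.02 = $29.18
Vision plan: $55.89
Health insurance premium: $12.02
(Employer's $226.35 toward vision plan is not withheld from the employee.)
Total deductions = $95.27 + $30.00 + $13.64 + $231.82 + $29.18 + $55.89 + $12.02 = $467.82
Net pay = $1,458.89 − $467.82 = $991.07

$991.07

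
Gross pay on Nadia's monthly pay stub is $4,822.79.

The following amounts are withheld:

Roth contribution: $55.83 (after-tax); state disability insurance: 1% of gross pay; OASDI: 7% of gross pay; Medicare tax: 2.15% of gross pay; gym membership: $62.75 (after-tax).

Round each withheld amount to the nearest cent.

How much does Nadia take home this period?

$4,214.69

Medicare tax: $4,822.79 × 0.0215 = $103.69
OASDI: $4,822.79 × 0.07 = $337.60
State disability insurance: $4,822.79 × 0.01 = $48.23
Gym membership: $62.75
Roth contribution: $55.83
Total deductions = $103.69 + $337.60 + $48.23 + $62.75 + $55.83 = $608.10
Net pay = $4,822.79 − $608.10 = $4,214.69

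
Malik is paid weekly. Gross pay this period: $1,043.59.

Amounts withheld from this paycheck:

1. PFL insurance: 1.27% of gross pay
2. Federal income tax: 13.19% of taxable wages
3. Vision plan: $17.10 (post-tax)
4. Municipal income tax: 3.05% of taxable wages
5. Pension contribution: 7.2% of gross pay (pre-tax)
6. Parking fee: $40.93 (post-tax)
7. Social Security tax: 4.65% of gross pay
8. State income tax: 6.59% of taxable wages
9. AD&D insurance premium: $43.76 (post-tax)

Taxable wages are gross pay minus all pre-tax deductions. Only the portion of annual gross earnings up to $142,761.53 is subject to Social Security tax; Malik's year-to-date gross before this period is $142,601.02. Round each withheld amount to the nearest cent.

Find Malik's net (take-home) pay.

$624.85

Pension contribution: $1,043.59 × 0.072 = $75.14
Taxable wages = $1,043.59 − $75.14 = $968.45
State income tax: $968.45 × 0.0659 = $63.82
Federal income tax: $968.45 × 0.1319 = $127.74
Municipal income tax: $968.45 × 0.0305 = $29.54
Social Security tax: only $142,761.53 − $142,601.02 = $160.51 of this check is subject → $160.51 × 0.0465 = $7.46
PFL insurance: $1,043.59 × 0.0127 = $13.25
Parking fee: $40.93
AD&D insurance premium: $43.76
Vision plan: $17.10
Total deductions = $75.14 + $63.82 + $127.74 + $29.54 + $7.46 + $13.25 + $40.93 + $43.76 + $17.10 = $418.74
Net pay = $1,043.59 − $418.74 = $624.85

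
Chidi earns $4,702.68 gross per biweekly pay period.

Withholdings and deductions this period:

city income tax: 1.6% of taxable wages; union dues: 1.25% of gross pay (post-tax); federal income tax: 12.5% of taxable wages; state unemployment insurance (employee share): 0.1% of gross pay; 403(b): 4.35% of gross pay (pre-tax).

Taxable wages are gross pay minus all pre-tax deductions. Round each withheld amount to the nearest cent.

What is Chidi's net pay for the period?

403(b): $4,702.68 × 0.0435 = $204.57
Taxable wages = $4,702.68 − $204.57 = $4,498.11
Federal income tax: $4,498.11 × 0.125 = $562.26
City income tax: $4,498.11 × 0.016 = $71.97
State unemployment insurance (employee share): $4,702.68 × 0.001 = $4.70
Union dues: $4,702.68 × 0.0125 = $58.78
Total deductions = $204.57 + $562.26 + $71.97 + $4.70 + $58.78 = $902.28
Net pay = $4,702.68 − $902.28 = $3,800.40

$3,800.40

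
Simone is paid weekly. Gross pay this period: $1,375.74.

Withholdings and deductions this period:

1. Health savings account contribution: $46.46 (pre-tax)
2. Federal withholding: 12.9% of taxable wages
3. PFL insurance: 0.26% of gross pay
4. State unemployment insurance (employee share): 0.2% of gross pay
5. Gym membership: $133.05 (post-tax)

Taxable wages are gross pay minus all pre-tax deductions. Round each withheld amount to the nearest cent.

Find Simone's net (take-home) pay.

$1,018.42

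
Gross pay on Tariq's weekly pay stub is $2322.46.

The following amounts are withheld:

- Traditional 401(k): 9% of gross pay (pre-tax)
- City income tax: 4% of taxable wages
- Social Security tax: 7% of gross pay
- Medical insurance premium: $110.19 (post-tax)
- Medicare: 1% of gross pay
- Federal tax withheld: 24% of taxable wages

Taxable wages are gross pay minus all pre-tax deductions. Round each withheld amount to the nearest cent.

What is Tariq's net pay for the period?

Traditional 401(k): $2322.46 × 0.09 = $209.02
Taxable wages = $2322.46 − $209.02 = $2113.44
City income tax: $2113.44 × 0.04 = $84.54
Federal tax withheld: $2113.44 × 0.24 = $507.23
Medicare: $2322.46 × 0.01 = $23.22
Social Security tax: $2322.46 × 0.07 = $162.57
Medical insurance premium: $110.19
Total deductions = $209.02 + $84.54 + $507.23 + $23.22 + $162.57 + $110.19 = $1096.77
Net pay = $2322.46 − $1096.77 = $1225.69

$1225.69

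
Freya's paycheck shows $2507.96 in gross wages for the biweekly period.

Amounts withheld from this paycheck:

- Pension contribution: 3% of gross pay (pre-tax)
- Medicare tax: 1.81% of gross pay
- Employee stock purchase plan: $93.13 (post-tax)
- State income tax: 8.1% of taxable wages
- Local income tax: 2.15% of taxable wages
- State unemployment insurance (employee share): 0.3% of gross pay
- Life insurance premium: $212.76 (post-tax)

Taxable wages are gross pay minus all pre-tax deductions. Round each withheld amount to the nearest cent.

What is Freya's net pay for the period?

$1824.57

Pension contribution: $2507.96 × 0.03 = $75.24
Taxable wages = $2507.96 − $75.24 = $2432.72
State income tax: $2432.72 × 0.081 = $197.05
Local income tax: $2432.72 × 0.0215 = $52.30
Medicare tax: $2507.96 × 0.0181 = $45.39
State unemployment insurance (employee share): $2507.96 × 0.003 = $7.52
Life insurance premium: $212.76
Employee stock purchase plan: $93.13
Total deductions = $75.24 + $197.05 + $52.30 + $45.39 + $7.52 + $212.76 + $93.13 = $683.39
Net pay = $2507.96 − $683.39 = $1824.57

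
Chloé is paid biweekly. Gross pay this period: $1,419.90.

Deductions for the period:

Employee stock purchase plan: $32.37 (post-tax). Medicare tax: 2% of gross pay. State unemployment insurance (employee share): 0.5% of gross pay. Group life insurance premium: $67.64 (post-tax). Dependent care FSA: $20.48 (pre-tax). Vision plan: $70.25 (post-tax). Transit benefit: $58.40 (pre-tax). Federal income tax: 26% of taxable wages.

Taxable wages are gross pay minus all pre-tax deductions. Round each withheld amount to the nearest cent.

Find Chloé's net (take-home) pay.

$786.59

Dependent care FSA: $20.48
Transit benefit: $58.40
Pre-tax total = $20.48 + $58.40 = $78.88
Taxable wages = $1,419.90 − $78.88 = $1,341.02
Federal income tax: $1,341.02 × 0.26 = $348.67
State unemployment insurance (employee share): $1,419.90 × 0.005 = $7.10
Medicare tax: $1,419.90 × 0.02 = $28.40
Vision plan: $70.25
Employee stock purchase plan: $32.37
Group life insurance premium: $67.64
Total deductions = $20.48 + $58.40 + $348.67 + $7.10 + $28.40 + $70.25 + $32.37 + $67.64 = $633.31
Net pay = $1,419.90 − $633.31 = $786.59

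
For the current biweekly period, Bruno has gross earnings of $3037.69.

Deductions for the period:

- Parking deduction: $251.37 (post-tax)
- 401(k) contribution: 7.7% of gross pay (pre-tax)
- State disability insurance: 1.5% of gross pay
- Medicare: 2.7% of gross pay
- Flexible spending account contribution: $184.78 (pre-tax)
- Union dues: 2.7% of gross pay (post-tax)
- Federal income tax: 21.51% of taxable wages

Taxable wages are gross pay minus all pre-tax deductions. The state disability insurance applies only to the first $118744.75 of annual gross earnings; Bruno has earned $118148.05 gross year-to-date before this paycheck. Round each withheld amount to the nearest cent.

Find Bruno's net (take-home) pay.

$1631.30

Flexible spending account contribution: $184.78
401(k) contribution: $3037.69 × 0.077 = $233.90
Pre-tax total = $184.78 + $233.90 = $418.68
Taxable wages = $3037.69 − $418.68 = $2619.01
Federal income tax: $2619.01 × 0.2151 = $563.35
State disability insurance: only $118744.75 − $118148.05 = $596.70 of this check is subject → $596.70 × 0.015 = $8.95
Medicare: $3037.69 × 0.027 = $82.02
Parking deduction: $251.37
Union dues: $3037.69 × 0.027 = $82.02
Total deductions = $184.78 + $233.90 + $563.35 + $8.95 + $82.02 + $251.37 + $82.02 = $1406.39
Net pay = $3037.69 − $1406.39 = $1631.30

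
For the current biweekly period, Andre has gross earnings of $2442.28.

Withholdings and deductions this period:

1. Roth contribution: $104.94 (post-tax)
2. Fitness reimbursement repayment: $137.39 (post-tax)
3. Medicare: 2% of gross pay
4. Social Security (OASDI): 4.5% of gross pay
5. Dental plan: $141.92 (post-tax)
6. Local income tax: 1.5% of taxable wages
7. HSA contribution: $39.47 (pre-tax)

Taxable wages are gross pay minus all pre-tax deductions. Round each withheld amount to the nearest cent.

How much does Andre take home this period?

$1823.77

HSA contribution: $39.47
Taxable wages = $2442.28 − $39.47 = $2402.81
Local income tax: $2402.81 × 0.015 = $36.04
Medicare: $2442.28 × 0.02 = $48.85
Social Security (OASDI): $2442.28 × 0.045 = $109.90
Dental plan: $141.92
Roth contribution: $104.94
Fitness reimbursement repayment: $137.39
Total deductions = $39.47 + $36.04 + $48.85 + $109.90 + $141.92 + $104.94 + $137.39 = $618.51
Net pay = $2442.28 − $618.51 = $1823.77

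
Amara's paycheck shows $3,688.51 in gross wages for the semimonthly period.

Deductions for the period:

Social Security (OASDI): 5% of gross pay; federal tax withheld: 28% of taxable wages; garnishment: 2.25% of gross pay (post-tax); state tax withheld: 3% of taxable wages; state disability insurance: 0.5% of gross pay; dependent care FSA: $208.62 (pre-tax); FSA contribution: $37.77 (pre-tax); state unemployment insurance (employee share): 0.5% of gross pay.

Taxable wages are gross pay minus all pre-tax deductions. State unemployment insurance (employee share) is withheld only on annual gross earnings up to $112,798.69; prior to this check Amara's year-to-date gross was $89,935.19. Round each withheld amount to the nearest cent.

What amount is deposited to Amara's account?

$2,070.77

Dependent care FSA: $208.62
FSA contribution: $37.77
Pre-tax total = $208.62 + $37.77 = $246.39
Taxable wages = $3,688.51 − $246.39 = $3,442.12
State tax withheld: $3,442.12 × 0.03 = $103.26
Federal tax withheld: $3,442.12 × 0.28 = $963.79
State unemployment insurance (employee share): cap not yet reached, full $3,688.51 is subject → $3,688.51 × 0.005 = $18.44
Social Security (OASDI): $3,688.51 × 0.05 = $184.43
State disability insurance: $3,688.51 × 0.005 = $18.44
Garnishment: $3,688.51 × 0.0225 = $82.99
Total deductions = $208.62 + $37.77 + $103.26 + $963.79 + $18.44 + $184.43 + $18.44 + $82.99 = $1,617.74
Net pay = $3,688.51 − $1,617.74 = $2,070.77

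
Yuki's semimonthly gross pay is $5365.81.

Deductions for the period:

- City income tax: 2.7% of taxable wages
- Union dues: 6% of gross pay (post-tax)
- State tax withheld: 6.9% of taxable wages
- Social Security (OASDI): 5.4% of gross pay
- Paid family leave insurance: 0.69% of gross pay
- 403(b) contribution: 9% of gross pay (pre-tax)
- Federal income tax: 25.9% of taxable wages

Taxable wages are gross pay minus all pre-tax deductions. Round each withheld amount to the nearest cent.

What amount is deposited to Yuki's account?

$2500.74

403(b) contribution: $5365.81 × 0.09 = $482.92
Taxable wages = $5365.81 − $482.92 = $4882.89
City income tax: $4882.89 × 0.027 = $131.84
State tax withheld: $4882.89 × 0.069 = $336.92
Federal income tax: $4882.89 × 0.259 = $1264.67
Social Security (OASDI): $5365.81 × 0.054 = $289.75
Paid family leave insurance: $5365.81 × 0.0069 = $37.02
Union dues: $5365.81 × 0.06 = $321.95
Total deductions = $482.92 + $131.84 + $336.92 + $1264.67 + $289.75 + $37.02 + $321.95 = $2865.07
Net pay = $5365.81 − $2865.07 = $2500.74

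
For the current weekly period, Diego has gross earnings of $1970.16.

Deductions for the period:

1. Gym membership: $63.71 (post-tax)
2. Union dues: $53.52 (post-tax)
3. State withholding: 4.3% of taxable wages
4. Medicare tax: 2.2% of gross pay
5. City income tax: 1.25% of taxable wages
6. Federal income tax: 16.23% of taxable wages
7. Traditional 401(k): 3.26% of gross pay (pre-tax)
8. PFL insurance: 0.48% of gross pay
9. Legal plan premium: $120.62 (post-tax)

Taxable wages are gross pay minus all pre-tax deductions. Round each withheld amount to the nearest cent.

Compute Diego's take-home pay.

$1200.18

Traditional 401(k): $1970.16 × 0.0326 = $64.23
Taxable wages = $1970.16 − $64.23 = $1905.93
City income tax: $1905.93 × 0.0125 = $23.82
State withholding: $1905.93 × 0.043 = $81.95
Federal income tax: $1905.93 × 0.1623 = $309.33
PFL insurance: $1970.16 × 0.0048 = $9.46
Medicare tax: $1970.16 × 0.022 = $43.34
Gym membership: $63.71
Legal plan premium: $120.62
Union dues: $53.52
Total deductions = $64.23 + $23.82 + $81.95 + $309.33 + $9.46 + $43.34 + $63.71 + $120.62 + $53.52 = $769.98
Net pay = $1970.16 − $769.98 = $1200.18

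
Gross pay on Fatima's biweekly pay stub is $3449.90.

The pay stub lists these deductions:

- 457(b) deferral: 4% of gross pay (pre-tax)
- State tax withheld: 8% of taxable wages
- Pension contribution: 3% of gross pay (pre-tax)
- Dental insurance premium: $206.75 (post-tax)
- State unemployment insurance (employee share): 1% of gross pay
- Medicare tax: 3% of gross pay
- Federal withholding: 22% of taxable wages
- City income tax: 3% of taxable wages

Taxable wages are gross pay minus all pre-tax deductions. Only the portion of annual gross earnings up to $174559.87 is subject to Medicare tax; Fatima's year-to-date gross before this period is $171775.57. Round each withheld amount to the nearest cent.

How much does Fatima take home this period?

457(b) deferral: $3449.90 × 0.04 = $138.00
Pension contribution: $3449.90 × 0.03 = $103.50
Pre-tax total = $138.00 + $103.50 = $241.50
Taxable wages = $3449.90 − $241.50 = $3208.40
State tax withheld: $3208.40 × 0.08 = $256.67
Federal withholding: $3208.40 × 0.22 = $705.85
City income tax: $3208.40 × 0.03 = $96.25
Medicare tax: only $174559.87 − $171775.57 = $2784.30 of this check is subject → $2784.30 × 0.03 = $83.53
State unemployment insurance (employee share): $3449.90 × 0.01 = $34.50
Dental insurance premium: $206.75
Total deductions = $138.00 + $103.50 + $256.67 + $705.85 + $96.25 + $83.53 + $34.50 + $206.75 = $1625.05
Net pay = $3449.90 − $1625.05 = $1824.85

$1824.85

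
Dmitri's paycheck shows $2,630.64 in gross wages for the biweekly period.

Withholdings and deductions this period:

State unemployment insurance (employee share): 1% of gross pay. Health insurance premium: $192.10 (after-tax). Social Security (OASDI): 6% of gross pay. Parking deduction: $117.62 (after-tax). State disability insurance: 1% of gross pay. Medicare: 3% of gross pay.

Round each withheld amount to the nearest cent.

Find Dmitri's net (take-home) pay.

$2,031.54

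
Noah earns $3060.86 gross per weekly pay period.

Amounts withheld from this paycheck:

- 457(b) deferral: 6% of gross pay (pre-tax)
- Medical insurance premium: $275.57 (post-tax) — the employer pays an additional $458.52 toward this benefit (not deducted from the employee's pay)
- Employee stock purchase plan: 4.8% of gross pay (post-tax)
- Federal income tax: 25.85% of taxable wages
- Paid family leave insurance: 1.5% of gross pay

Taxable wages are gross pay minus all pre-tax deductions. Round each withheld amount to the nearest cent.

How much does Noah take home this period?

$1665.05

457(b) deferral: $3060.86 × 0.06 = $183.65
Taxable wages = $3060.86 − $183.65 = $2877.21
Federal income tax: $2877.21 × 0.2585 = $743.76
Paid family leave insurance: $3060.86 × 0.015 = $45.91
Employee stock purchase plan: $3060.86 × 0.048 = $146.92
Medical insurance premium: $275.57
(Employer's $458.52 toward medical insurance premium is not withheld from the employee.)
Total deductions = $183.65 + $743.76 + $45.91 + $146.92 + $275.57 = $1395.81
Net pay = $3060.86 − $1395.81 = $1665.05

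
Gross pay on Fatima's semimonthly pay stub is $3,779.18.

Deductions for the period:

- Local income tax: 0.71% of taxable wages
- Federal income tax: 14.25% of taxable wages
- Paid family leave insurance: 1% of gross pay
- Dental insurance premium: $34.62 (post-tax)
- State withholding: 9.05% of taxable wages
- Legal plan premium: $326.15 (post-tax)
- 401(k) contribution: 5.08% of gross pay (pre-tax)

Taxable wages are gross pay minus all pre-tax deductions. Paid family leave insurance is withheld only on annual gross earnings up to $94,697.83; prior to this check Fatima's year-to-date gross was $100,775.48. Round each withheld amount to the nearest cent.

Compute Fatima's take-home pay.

$2,365.14

401(k) contribution: $3,779.18 × 0.0508 = $191.98
Taxable wages = $3,779.18 − $191.98 = $3,587.20
Local income tax: $3,587.20 × 0.0071 = $25.47
Federal income tax: $3,587.20 × 0.1425 = $511.18
State withholding: $3,587.20 × 0.0905 = $324.64
Paid family leave insurance: annual cap $94,697.83 already reached (YTD $100,775.48), so $0.00
Dental insurance premium: $34.62
Legal plan premium: $326.15
Total deductions = $191.98 + $25.47 + $511.18 + $324.64 + $0.00 + $34.62 + $326.15 = $1,414.04
Net pay = $3,779.18 − $1,414.04 = $2,365.14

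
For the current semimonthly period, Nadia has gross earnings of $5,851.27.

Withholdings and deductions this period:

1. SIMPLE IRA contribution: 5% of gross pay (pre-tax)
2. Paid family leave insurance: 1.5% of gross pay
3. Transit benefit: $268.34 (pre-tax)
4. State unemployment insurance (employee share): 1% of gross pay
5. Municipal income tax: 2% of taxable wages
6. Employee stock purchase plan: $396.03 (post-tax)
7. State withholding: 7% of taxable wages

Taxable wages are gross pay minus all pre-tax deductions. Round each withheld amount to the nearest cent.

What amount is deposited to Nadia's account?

SIMPLE IRA contribution: $5,851.27 × 0.05 = $292.56
Transit benefit: $268.34
Pre-tax total = $292.56 + $268.34 = $560.90
Taxable wages = $5,851.27 − $560.90 = $5,290.37
Municipal income tax: $5,290.37 × 0.02 = $105.81
State withholding: $5,290.37 × 0.07 = $370.33
Paid family leave insurance: $5,851.27 × 0.015 = $87.77
State unemployment insurance (employee share): $5,851.27 × 0.01 = $58.51
Employee stock purchase plan: $396.03
Total deductions = $292.56 + $268.34 + $105.81 + $370.33 + $87.77 + $58.51 + $396.03 = $1,579.35
Net pay = $5,851.27 − $1,579.35 = $4,271.92

$4,271.92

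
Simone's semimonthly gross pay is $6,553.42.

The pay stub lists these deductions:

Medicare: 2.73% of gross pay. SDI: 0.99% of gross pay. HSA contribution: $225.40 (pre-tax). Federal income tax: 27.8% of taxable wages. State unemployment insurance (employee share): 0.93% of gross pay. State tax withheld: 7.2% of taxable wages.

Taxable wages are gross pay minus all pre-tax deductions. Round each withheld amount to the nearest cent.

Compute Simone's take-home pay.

$3,808.47

HSA contribution: $225.40
Taxable wages = $6,553.42 − $225.40 = $6,328.02
Federal income tax: $6,328.02 × 0.278 = $1,759.19
State tax withheld: $6,328.02 × 0.072 = $455.62
State unemployment insurance (employee share): $6,553.42 × 0.0093 = $60.95
SDI: $6,553.42 × 0.0099 = $64.88
Medicare: $6,553.42 × 0.0273 = $178.91
Total deductions = $225.40 + $1,759.19 + $455.62 + $60.95 + $64.88 + $178.91 = $2,744.95
Net pay = $6,553.42 − $2,744.95 = $3,808.47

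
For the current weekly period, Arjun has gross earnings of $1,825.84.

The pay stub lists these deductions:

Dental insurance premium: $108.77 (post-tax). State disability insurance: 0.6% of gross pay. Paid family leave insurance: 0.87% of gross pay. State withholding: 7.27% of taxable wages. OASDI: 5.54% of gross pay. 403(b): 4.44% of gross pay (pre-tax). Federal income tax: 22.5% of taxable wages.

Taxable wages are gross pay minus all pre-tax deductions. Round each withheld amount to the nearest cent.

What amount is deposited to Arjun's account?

$988.60

403(b): $1,825.84 × 0.0444 = $81.07
Taxable wages = $1,825.84 − $81.07 = $1,744.77
Federal income tax: $1,744.77 × 0.225 = $392.57
State withholding: $1,744.77 × 0.0727 = $126.84
OASDI: $1,825.84 × 0.0554 = $101.15
State disability insurance: $1,825.84 × 0.006 = $10.96
Paid family leave insurance: $1,825.84 × 0.0087 = $15.88
Dental insurance premium: $108.77
Total deductions = $81.07 + $392.57 + $126.84 + $101.15 + $10.96 + $15.88 + $108.77 = $837.24
Net pay = $1,825.84 − $837.24 = $988.60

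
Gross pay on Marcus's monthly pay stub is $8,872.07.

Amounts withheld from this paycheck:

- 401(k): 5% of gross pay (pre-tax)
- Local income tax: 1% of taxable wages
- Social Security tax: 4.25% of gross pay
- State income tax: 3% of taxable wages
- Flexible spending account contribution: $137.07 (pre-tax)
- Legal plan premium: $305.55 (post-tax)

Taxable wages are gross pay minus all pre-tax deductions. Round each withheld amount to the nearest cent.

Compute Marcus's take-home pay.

$7,277.14

Flexible spending account contribution: $137.07
401(k): $8,872.07 × 0.05 = $443.60
Pre-tax total = $137.07 + $443.60 = $580.67
Taxable wages = $8,872.07 − $580.67 = $8,291.40
Local income tax: $8,291.40 × 0.01 = $82.91
State income tax: $8,291.40 × 0.03 = $248.74
Social Security tax: $8,872.07 × 0.0425 = $377.06
Legal plan premium: $305.55
Total deductions = $137.07 + $443.60 + $82.91 + $248.74 + $377.06 + $305.55 = $1,594.93
Net pay = $8,872.07 − $1,594.93 = $7,277.14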